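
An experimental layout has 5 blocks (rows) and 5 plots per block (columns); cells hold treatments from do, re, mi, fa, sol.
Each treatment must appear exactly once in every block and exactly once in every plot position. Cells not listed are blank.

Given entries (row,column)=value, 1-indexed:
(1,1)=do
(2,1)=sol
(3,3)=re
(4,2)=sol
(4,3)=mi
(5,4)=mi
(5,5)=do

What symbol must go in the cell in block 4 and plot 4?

do

Block 4, plot 4 is narrowed to {do, re, fa}.
If it were re, then block 4, plot 5 would be left with no valid symbol.
If it were fa, then block 4, plot 5 would be left with no valid symbol.
So block 4, plot 4 must be do.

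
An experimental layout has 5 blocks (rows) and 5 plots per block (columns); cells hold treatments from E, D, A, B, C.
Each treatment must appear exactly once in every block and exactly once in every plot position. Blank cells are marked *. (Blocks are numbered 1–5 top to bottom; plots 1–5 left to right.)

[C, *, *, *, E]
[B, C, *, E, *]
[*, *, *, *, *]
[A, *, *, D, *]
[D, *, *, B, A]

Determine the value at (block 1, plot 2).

Block 1, plot 4: block 1 has {E, C} and plot 4 has {E, D, B}, leaving only A.
Block 2, plot 5: block 2 has {E, B, C} and plot 5 has {E, A}, leaving only D.
Block 2, plot 3: block 2 has {E, D, B, C} and plot 3 has {}, leaving only A.
Block 3, plot 1: block 3 has {} and plot 1 has {D, A, B, C}, leaving only E.
Block 3, plot 4: block 3 has {E} and plot 4 has {E, D, A, B}, leaving only C.
Block 3, plot 5: block 3 has {E, C} and plot 5 has {E, D, A}, leaving only B.
Block 3, plot 3: block 3 has {E, B, C} and plot 3 has {A}, leaving only D.
Block 1, plot 3: block 1 has {E, A, C} and plot 3 has {D, A}, leaving only B.
Block 1 already has {E, A, B, C} and plot 2 already has {C}, so block 1, plot 2 must be D.

D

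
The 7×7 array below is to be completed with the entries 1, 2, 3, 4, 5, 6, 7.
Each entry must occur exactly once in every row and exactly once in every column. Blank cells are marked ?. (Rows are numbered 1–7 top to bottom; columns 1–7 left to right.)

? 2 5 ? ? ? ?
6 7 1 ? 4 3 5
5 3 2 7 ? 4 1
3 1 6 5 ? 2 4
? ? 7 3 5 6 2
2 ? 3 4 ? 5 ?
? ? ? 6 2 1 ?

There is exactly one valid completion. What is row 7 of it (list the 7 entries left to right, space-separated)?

7 5 4 6 2 1 3

Row 7, column 3: row 7 has {1, 2, 6} and column 3 has {1, 2, 3, 5, 6, 7}, leaving only 4.
Row 7, column 1: row 7 has {1, 2, 4, 6} and column 1 has {2, 3, 5, 6}, leaving only 7.
Row 7, column 2: row 7 has {1, 2, 4, 6, 7} and column 2 has {1, 2, 3, 7}, leaving only 5.
Row 7, column 7: row 7 has {1, 2, 4, 5, 6, 7} and column 7 has {1, 2, 4, 5}, leaving only 3.
So row 7 reads: 7 5 4 6 2 1 3.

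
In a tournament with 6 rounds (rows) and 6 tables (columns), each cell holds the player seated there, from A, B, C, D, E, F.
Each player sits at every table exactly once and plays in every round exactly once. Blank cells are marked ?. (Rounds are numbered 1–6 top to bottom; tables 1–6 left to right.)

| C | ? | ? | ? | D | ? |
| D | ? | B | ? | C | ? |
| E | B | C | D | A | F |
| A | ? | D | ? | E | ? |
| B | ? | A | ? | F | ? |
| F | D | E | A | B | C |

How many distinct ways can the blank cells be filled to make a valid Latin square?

3

Round 1, table 2: eliminating its round and table leaves {A, E, F}.
Round 1, table 3: eliminating its round and table leaves {F}.
Round 1, table 4: eliminating its round and table leaves {B, E, F}.
Round 1, table 6: eliminating its round and table leaves {A, B, E}.
Round 2, table 2: eliminating its round and table leaves {A, E, F}.
Round 2, table 4: eliminating its round and table leaves {E, F}.
Round 2, table 6: eliminating its round and table leaves {A, E}.
Round 4, table 2: eliminating its round and table leaves {C, F}.
Round 4, table 4: eliminating its round and table leaves {B, C, F}.
Round 4, table 6: eliminating its round and table leaves {B}.
Round 5, table 2: eliminating its round and table leaves {C, E}.
Round 5, table 4: eliminating its round and table leaves {C, E}.
Round 5, table 6: eliminating its round and table leaves {D, E}.
Enumerating the assignments across these blanks that avoid any round or table repeat gives 3 completions.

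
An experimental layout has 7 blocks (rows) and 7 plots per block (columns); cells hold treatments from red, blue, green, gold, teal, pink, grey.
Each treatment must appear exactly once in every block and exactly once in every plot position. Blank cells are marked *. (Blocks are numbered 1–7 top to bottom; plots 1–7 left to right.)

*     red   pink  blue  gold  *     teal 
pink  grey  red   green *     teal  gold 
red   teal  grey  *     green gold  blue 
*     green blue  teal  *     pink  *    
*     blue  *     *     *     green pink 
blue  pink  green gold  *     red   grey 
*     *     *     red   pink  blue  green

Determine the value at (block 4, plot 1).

Block 1, plot 6: block 1 has {red, blue, gold, teal, pink} and plot 6 has {red, blue, green, gold, teal, pink}, leaving only grey.
Block 1, plot 1: block 1 has {red, blue, gold, teal, pink, grey} and plot 1 has {red, blue, pink}, leaving only green.
Block 2, plot 5: block 2 has {red, green, gold, teal, pink, grey} and plot 5 has {green, gold, pink}, leaving only blue.
Block 3, plot 4: block 3 has {red, blue, green, gold, teal, grey} and plot 4 has {red, blue, green, gold, teal}, leaving only pink.
Block 4, plot 7: block 4 has {blue, green, teal, pink} and plot 7 has {blue, green, gold, teal, pink, grey}, leaving only red.
Block 4, plot 5: block 4 has {red, blue, green, teal, pink} and plot 5 has {blue, green, gold, pink}, leaving only grey.
Block 4 already has {red, blue, green, teal, pink, grey} and plot 1 already has {red, blue, green, pink}, so block 4, plot 1 must be gold.

gold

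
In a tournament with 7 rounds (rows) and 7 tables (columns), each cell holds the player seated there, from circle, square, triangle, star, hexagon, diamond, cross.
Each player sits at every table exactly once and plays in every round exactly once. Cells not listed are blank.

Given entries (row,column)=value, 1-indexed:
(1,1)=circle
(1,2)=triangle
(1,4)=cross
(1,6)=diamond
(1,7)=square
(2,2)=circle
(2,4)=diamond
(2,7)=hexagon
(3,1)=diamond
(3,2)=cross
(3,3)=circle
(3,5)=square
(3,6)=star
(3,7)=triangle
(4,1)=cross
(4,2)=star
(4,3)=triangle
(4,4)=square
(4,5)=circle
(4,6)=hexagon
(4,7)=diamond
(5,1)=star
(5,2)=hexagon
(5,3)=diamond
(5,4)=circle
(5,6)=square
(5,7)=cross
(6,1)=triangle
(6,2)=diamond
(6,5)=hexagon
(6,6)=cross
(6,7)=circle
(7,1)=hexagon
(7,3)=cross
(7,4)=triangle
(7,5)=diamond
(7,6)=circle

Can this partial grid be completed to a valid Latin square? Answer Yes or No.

No round or table among the givens repeats a symbol, and propagating forced cells runs into no contradiction.
One valid completion exists (for instance, circle triangle hexagon cross star diamond square / square circle star diamond cross triangle hexagon / diamond cross circle hexagon square star triangle / cross star triangle square circle hexagon diamond / star hexagon diamond circle triangle square cross / triangle diamond square star hexagon cross circle / hexagon square cross triangle diamond circle star).

Yes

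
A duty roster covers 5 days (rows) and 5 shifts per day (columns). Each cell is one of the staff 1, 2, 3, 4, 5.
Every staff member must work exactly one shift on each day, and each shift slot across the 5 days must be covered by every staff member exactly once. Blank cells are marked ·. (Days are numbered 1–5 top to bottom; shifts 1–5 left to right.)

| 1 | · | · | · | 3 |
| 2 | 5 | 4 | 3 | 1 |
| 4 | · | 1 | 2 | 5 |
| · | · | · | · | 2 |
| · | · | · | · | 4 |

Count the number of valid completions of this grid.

3

Day 1, shift 2: eliminating its day and shift leaves {2, 4}.
Day 1, shift 3: eliminating its day and shift leaves {2, 5}.
Day 1, shift 4: eliminating its day and shift leaves {4, 5}.
Day 3, shift 2: eliminating its day and shift leaves {3}.
Day 4, shift 1: eliminating its day and shift leaves {3, 5}.
Day 4, shift 2: eliminating its day and shift leaves {1, 3, 4}.
Day 4, shift 3: eliminating its day and shift leaves {3, 5}.
Day 4, shift 4: eliminating its day and shift leaves {1, 4, 5}.
Day 5, shift 1: eliminating its day and shift leaves {3, 5}.
Day 5, shift 2: eliminating its day and shift leaves {1, 2, 3}.
Day 5, shift 3: eliminating its day and shift leaves {2, 3, 5}.
Day 5, shift 4: eliminating its day and shift leaves {1, 5}.
Enumerating the assignments across these blanks that avoid any day or shift repeat gives 3 completions.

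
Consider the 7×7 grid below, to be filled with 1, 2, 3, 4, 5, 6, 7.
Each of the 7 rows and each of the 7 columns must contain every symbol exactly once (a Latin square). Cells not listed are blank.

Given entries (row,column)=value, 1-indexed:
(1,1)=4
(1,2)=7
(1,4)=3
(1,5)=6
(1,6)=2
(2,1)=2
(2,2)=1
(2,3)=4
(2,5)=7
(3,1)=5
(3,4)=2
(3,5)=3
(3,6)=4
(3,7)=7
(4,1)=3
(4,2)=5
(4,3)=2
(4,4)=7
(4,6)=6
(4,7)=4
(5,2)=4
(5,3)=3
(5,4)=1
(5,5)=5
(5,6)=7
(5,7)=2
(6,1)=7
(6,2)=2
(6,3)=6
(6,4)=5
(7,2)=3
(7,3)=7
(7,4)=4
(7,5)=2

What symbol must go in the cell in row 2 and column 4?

6

Row 2 already has {1, 2, 4, 7} and column 4 already has {1, 2, 3, 4, 5, 7}, so row 2, column 4 must be 6.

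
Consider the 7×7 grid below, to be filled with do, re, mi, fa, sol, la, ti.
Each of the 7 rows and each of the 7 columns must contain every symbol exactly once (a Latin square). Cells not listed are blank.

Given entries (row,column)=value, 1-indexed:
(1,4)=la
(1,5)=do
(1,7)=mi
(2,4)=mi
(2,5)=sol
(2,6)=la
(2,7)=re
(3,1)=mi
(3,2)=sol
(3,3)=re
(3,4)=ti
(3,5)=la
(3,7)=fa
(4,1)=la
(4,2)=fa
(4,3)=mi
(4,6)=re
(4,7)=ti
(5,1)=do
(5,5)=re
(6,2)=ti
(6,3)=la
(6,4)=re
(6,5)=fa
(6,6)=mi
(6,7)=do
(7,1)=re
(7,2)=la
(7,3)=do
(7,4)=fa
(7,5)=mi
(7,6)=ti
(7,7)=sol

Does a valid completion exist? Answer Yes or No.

Row 4, column 5: row 4 together with column 5 already contain {do, re, mi, fa, sol, la, ti} — every symbol — so nothing can go there. The grid has no valid completion.

No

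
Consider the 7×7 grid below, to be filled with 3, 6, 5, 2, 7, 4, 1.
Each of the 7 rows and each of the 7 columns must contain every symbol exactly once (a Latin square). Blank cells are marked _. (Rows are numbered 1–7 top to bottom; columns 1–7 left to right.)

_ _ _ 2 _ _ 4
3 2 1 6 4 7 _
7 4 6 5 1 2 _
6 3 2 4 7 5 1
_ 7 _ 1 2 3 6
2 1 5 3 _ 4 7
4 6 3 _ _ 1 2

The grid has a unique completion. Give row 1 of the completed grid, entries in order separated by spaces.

Row 1, column 2: row 1 has {2, 4} and column 2 has {3, 6, 2, 7, 4, 1}, leaving only 5.
Row 1, column 1: row 1 has {5, 2, 4} and column 1 has {3, 6, 2, 7, 4}, leaving only 1.
Row 1, column 3: row 1 has {5, 2, 4, 1} and column 3 has {3, 6, 5, 2, 1}, leaving only 7.
Row 1, column 6: row 1 has {5, 2, 7, 4, 1} and column 6 has {3, 5, 2, 7, 4, 1}, leaving only 6.
Row 1, column 5: row 1 has {6, 5, 2, 7, 4, 1} and column 5 has {2, 7, 4, 1}, leaving only 3.
So row 1 reads: 1 5 7 2 3 6 4.

1 5 7 2 3 6 4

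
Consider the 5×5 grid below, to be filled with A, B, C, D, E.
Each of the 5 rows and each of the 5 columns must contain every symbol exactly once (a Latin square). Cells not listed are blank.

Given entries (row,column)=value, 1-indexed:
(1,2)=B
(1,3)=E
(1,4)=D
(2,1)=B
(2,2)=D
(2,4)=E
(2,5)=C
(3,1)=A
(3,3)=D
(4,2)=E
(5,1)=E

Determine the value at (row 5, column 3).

Row 1, column 1: row 1 has {B, D, E} and column 1 has {A, B, E}, leaving only C.
Row 1, column 5: row 1 has {B, C, D, E} and column 5 has {C}, leaving only A.
Row 2, column 3: row 2 has {B, C, D, E} and column 3 has {D, E}, leaving only A.
Row 3, column 2: row 3 has {A, D} and column 2 has {B, D, E}, leaving only C.
Row 3, column 4: row 3 has {A, C, D} and column 4 has {D, E}, leaving only B.
Row 3, column 5: row 3 has {A, B, C, D} and column 5 has {A, C}, leaving only E.
Row 4, column 1: row 4 has {E} and column 1 has {A, B, C, E}, leaving only D.
Row 4, column 5: row 4 has {D, E} and column 5 has {A, C, E}, leaving only B.
Row 4, column 3: row 4 has {B, D, E} and column 3 has {A, D, E}, leaving only C.
Row 5 already has {E} and column 3 already has {A, C, D, E}, so row 5, column 3 must be B.

B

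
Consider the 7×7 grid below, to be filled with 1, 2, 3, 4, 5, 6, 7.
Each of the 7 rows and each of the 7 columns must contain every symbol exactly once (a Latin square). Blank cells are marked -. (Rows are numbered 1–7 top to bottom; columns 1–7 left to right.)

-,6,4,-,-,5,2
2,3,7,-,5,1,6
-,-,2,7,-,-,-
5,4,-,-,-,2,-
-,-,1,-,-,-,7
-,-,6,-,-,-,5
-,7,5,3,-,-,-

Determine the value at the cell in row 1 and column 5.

Row 1, column 4: row 1 has {2, 4, 5, 6} and column 4 has {3, 7}, leaving only 1.
Row 2, column 4: row 2 has {1, 2, 3, 5, 6, 7} and column 4 has {1, 3, 7}, leaving only 4.
Row 4, column 3: row 4 has {2, 4, 5} and column 3 has {1, 2, 4, 5, 6, 7}, leaving only 3.
Row 4, column 4: row 4 has {2, 3, 4, 5} and column 4 has {1, 3, 4, 7}, leaving only 6.
Row 4, column 7: row 4 has {2, 3, 4, 5, 6} and column 7 has {2, 5, 6, 7}, leaving only 1.
Row 4, column 5: row 4 has {1, 2, 3, 4, 5, 6} and column 5 has {5}, leaving only 7.
Row 1 already has {1, 2, 4, 5, 6} and column 5 already has {5, 7}, so row 1, column 5 must be 3.

3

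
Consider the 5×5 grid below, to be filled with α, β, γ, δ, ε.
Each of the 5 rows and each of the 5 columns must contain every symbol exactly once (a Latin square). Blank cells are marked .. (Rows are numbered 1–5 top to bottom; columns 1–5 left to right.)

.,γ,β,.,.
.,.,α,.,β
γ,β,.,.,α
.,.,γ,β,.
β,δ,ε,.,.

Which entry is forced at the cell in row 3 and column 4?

ε

Row 2, column 2: row 2 has {α, β} and column 2 has {β, γ, δ}, leaving only ε.
Row 2, column 1: row 2 has {α, β, ε} and column 1 has {β, γ}, leaving only δ.
Row 2, column 4: row 2 has {α, β, δ, ε} and column 4 has {β}, leaving only γ.
Row 3, column 3: row 3 has {α, β, γ} and column 3 has {α, β, γ, ε}, leaving only δ.
Row 3 already has {α, β, γ, δ} and column 4 already has {β, γ}, so row 3, column 4 must be ε.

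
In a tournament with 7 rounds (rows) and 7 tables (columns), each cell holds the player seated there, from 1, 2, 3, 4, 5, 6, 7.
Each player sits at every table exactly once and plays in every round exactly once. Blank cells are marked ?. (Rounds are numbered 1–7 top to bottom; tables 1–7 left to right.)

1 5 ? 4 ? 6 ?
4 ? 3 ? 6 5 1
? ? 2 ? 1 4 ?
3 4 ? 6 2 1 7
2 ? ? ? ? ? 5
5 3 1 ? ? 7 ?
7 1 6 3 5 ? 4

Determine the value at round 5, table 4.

1

Round 1, table 3: round 1 has {1, 4, 5, 6} and table 3 has {1, 2, 3, 6}, leaving only 7.
Round 1, table 5: round 1 has {1, 4, 5, 6, 7} and table 5 has {1, 2, 5, 6}, leaving only 3.
Round 1, table 7: round 1 has {1, 3, 4, 5, 6, 7} and table 7 has {1, 4, 5, 7}, leaving only 2.
Round 3, table 1: round 3 has {1, 2, 4} and table 1 has {1, 2, 3, 4, 5, 7}, leaving only 6.
Round 3, table 2: round 3 has {1, 2, 4, 6} and table 2 has {1, 3, 4, 5}, leaving only 7.
Round 2, table 2: round 2 has {1, 3, 4, 5, 6} and table 2 has {1, 3, 4, 5, 7}, leaving only 2.
Round 2, table 4: round 2 has {1, 2, 3, 4, 5, 6} and table 4 has {3, 4, 6}, leaving only 7.
Round 5 already has {2, 5} and table 4 already has {3, 4, 6, 7}, so round 5, table 4 must be 1.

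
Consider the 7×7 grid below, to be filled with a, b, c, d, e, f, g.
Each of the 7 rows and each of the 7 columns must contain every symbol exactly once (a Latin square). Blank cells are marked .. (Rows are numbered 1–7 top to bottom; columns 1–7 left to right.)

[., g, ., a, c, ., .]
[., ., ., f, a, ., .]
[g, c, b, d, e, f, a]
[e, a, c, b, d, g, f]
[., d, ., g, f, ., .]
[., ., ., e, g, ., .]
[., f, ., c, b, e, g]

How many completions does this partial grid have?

Row 1, column 1: eliminating its row and column leaves {b, d, f}.
Row 1, column 3: eliminating its row and column leaves {d, e, f}.
Row 1, column 6: eliminating its row and column leaves {b, d}.
Row 1, column 7: eliminating its row and column leaves {b, d, e}.
Row 2, column 1: eliminating its row and column leaves {b, c, d}.
Row 2, column 2: eliminating its row and column leaves {b, e}.
Row 2, column 3: eliminating its row and column leaves {d, e, g}.
Row 2, column 6: eliminating its row and column leaves {b, c, d}.
Row 2, column 7: eliminating its row and column leaves {b, c, d, e}.
Row 5, column 1: eliminating its row and column leaves {a, b, c}.
Row 5, column 3: eliminating its row and column leaves {a, e}.
Row 5, column 6: eliminating its row and column leaves {a, b, c}.
Row 5, column 7: eliminating its row and column leaves {b, c, e}.
Row 6, column 1: eliminating its row and column leaves {a, b, c, d, f}.
Row 6, column 2: eliminating its row and column leaves {b}.
Row 6, column 3: eliminating its row and column leaves {a, d, f}.
Row 6, column 6: eliminating its row and column leaves {a, b, c, d}.
Row 6, column 7: eliminating its row and column leaves {b, c, d}.
Row 7, column 1: eliminating its row and column leaves {a, d}.
Row 7, column 3: eliminating its row and column leaves {a, d}.
Enumerating the assignments across these blanks that avoid any row or column repeat gives 13 completions.

13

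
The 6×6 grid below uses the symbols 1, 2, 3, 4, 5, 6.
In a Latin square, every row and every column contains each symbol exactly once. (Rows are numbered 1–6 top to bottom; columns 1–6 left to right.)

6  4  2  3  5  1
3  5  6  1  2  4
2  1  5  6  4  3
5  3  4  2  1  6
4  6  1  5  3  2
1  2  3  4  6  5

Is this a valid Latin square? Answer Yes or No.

Yes

Each row is a permutation of the 6 symbols, and so is each column.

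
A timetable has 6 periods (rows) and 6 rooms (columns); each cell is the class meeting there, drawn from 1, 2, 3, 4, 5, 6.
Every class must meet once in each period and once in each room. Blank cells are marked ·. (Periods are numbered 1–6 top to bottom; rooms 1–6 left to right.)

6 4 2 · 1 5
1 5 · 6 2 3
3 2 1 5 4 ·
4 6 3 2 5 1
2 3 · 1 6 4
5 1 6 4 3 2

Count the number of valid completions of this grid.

1

Period 1, room 4: eliminating its period and room leaves {3}.
Period 2, room 3: eliminating its period and room leaves {4}.
Period 3, room 6: eliminating its period and room leaves {6}.
Period 5, room 3: eliminating its period and room leaves {5}.
Only one assignment across all blanks avoids any period or room repeat, giving 1 completion.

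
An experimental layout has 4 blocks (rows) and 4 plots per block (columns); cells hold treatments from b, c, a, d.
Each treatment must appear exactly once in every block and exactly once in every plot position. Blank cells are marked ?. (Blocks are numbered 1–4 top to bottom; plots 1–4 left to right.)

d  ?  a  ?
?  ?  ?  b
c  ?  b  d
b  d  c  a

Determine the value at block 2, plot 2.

c

Block 1, plot 4: block 1 has {a, d} and plot 4 has {b, a, d}, leaving only c.
Block 1, plot 2: block 1 has {c, a, d} and plot 2 has {d}, leaving only b.
Block 2, plot 1: block 2 has {b} and plot 1 has {b, c, d}, leaving only a.
Block 2 already has {b, a} and plot 2 already has {b, d}, so block 2, plot 2 must be c.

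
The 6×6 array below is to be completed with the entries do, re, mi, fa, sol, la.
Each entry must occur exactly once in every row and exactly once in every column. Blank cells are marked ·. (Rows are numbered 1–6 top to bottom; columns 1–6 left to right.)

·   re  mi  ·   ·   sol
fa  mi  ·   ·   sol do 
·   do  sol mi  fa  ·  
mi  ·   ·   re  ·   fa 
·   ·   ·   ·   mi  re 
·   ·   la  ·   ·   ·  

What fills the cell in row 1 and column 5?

do

Row 2, column 3: row 2 has {do, mi, fa, sol} and column 3 has {mi, sol, la}, leaving only re.
Row 2, column 4: row 2 has {do, re, mi, fa, sol} and column 4 has {re, mi}, leaving only la.
Row 3, column 6: row 3 has {do, mi, fa, sol} and column 6 has {do, re, fa, sol}, leaving only la.
Row 3, column 1: row 3 has {do, mi, fa, sol, la} and column 1 has {mi, fa}, leaving only re.
Row 4, column 3: row 4 has {re, mi, fa} and column 3 has {re, mi, sol, la}, leaving only do.
Row 4, column 5: row 4 has {do, re, mi, fa} and column 5 has {mi, fa, sol}, leaving only la.
Row 1 already has {re, mi, sol} and column 5 already has {mi, fa, sol, la}, so row 1, column 5 must be do.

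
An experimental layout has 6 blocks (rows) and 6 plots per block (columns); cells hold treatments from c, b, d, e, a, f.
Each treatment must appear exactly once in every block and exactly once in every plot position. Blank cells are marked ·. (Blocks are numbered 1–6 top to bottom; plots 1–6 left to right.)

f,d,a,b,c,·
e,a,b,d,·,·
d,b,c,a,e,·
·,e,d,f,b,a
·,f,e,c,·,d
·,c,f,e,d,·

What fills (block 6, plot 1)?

Block 1, plot 6: block 1 has {c, b, d, a, f} and plot 6 has {d, a}, leaving only e.
Block 2, plot 5: block 2 has {b, d, e, a} and plot 5 has {c, b, d, e}, leaving only f.
Block 2, plot 6: block 2 has {b, d, e, a, f} and plot 6 has {d, e, a}, leaving only c.
Block 3, plot 6: block 3 has {c, b, d, e, a} and plot 6 has {c, d, e, a}, leaving only f.
Block 4, plot 1: block 4 has {b, d, e, a, f} and plot 1 has {d, e, f}, leaving only c.
Block 5, plot 5: block 5 has {c, d, e, f} and plot 5 has {c, b, d, e, f}, leaving only a.
Block 5, plot 1: block 5 has {c, d, e, a, f} and plot 1 has {c, d, e, f}, leaving only b.
Block 6 already has {c, d, e, f} and plot 1 already has {c, b, d, e, f}, so block 6, plot 1 must be a.

a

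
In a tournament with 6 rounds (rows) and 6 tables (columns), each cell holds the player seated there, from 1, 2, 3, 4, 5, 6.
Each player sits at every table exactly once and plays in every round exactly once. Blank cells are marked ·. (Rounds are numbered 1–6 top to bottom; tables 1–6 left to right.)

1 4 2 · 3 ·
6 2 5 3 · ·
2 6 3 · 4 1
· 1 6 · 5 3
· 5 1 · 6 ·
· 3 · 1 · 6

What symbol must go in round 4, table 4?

Round 1, table 6: round 1 has {1, 2, 3, 4} and table 6 has {1, 3, 6}, leaving only 5.
Round 1, table 4: round 1 has {1, 2, 3, 4, 5} and table 4 has {1, 3}, leaving only 6.
Round 2, table 5: round 2 has {2, 3, 5, 6} and table 5 has {3, 4, 5, 6}, leaving only 1.
Round 2, table 6: round 2 has {1, 2, 3, 5, 6} and table 6 has {1, 3, 5, 6}, leaving only 4.
Round 3, table 4: round 3 has {1, 2, 3, 4, 6} and table 4 has {1, 3, 6}, leaving only 5.
Round 4, table 1: round 4 has {1, 3, 5, 6} and table 1 has {1, 2, 6}, leaving only 4.
Round 4 already has {1, 3, 4, 5, 6} and table 4 already has {1, 3, 5, 6}, so round 4, table 4 must be 2.

2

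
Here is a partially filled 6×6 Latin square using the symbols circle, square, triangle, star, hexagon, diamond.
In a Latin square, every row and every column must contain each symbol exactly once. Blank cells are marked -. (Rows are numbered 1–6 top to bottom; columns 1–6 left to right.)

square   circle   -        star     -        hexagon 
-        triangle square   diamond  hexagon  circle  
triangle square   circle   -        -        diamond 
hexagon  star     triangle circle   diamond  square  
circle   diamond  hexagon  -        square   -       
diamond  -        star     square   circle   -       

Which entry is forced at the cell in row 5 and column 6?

Row 1, column 3: row 1 has {circle, square, star, hexagon} and column 3 has {circle, square, triangle, star, hexagon}, leaving only diamond.
Row 1, column 5: row 1 has {circle, square, star, hexagon, diamond} and column 5 has {circle, square, hexagon, diamond}, leaving only triangle.
Row 2, column 1: row 2 has {circle, square, triangle, hexagon, diamond} and column 1 has {circle, square, triangle, hexagon, diamond}, leaving only star.
Row 3, column 4: row 3 has {circle, square, triangle, diamond} and column 4 has {circle, square, star, diamond}, leaving only hexagon.
Row 3, column 5: row 3 has {circle, square, triangle, hexagon, diamond} and column 5 has {circle, square, triangle, hexagon, diamond}, leaving only star.
Row 5, column 4: row 5 has {circle, square, hexagon, diamond} and column 4 has {circle, square, star, hexagon, diamond}, leaving only triangle.
Row 5 already has {circle, square, triangle, hexagon, diamond} and column 6 already has {circle, square, hexagon, diamond}, so row 5, column 6 must be star.

star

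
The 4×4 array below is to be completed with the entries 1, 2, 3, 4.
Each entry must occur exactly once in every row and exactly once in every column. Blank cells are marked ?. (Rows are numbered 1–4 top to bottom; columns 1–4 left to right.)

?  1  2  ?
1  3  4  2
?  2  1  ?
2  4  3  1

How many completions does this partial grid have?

Row 1, column 1: eliminating its row and column leaves {3, 4}.
Row 1, column 4: eliminating its row and column leaves {3, 4}.
Row 3, column 1: eliminating its row and column leaves {3, 4}.
Row 3, column 4: eliminating its row and column leaves {3, 4}.
Enumerating the assignments across these blanks that avoid any row or column repeat gives 2 completions.

2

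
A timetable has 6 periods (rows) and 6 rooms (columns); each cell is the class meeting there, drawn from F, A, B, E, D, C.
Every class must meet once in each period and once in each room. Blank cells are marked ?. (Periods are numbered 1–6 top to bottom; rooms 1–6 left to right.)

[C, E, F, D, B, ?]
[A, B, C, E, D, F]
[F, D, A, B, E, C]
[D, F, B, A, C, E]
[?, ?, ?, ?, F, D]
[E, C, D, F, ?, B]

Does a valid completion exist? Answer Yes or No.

No period or room among the givens repeats a symbol, and propagating forced cells runs into no contradiction.
One valid completion exists (for instance, C E F D B A / A B C E D F / F D A B E C / D F B A C E / B A E C F D / E C D F A B).

Yes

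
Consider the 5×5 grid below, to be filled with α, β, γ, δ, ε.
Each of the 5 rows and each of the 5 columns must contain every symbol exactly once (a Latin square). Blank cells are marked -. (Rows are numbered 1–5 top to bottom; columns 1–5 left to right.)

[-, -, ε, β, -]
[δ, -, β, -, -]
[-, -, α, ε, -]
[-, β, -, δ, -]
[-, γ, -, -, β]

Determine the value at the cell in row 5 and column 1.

Row 3, column 2: row 3 has {α, ε} and column 2 has {β, γ}, leaving only δ.
Row 1, column 2: row 1 has {β, ε} and column 2 has {β, γ, δ}, leaving only α.
Row 1, column 1: row 1 has {α, β, ε} and column 1 has {δ}, leaving only γ.
Row 1, column 5: row 1 has {α, β, γ, ε} and column 5 has {β}, leaving only δ.
Row 2, column 2: row 2 has {β, δ} and column 2 has {α, β, γ, δ}, leaving only ε.
Row 3, column 1: row 3 has {α, δ, ε} and column 1 has {γ, δ}, leaving only β.
Row 3, column 5: row 3 has {α, β, δ, ε} and column 5 has {β, δ}, leaving only γ.
Row 2, column 5: row 2 has {β, δ, ε} and column 5 has {β, γ, δ}, leaving only α.
Row 2, column 4: row 2 has {α, β, δ, ε} and column 4 has {β, δ, ε}, leaving only γ.
Row 4, column 3: row 4 has {β, δ} and column 3 has {α, β, ε}, leaving only γ.
Row 4, column 5: row 4 has {β, γ, δ} and column 5 has {α, β, γ, δ}, leaving only ε.
Row 4, column 1: row 4 has {β, γ, δ, ε} and column 1 has {β, γ, δ}, leaving only α.
Row 5 already has {β, γ} and column 1 already has {α, β, γ, δ}, so row 5, column 1 must be ε.

ε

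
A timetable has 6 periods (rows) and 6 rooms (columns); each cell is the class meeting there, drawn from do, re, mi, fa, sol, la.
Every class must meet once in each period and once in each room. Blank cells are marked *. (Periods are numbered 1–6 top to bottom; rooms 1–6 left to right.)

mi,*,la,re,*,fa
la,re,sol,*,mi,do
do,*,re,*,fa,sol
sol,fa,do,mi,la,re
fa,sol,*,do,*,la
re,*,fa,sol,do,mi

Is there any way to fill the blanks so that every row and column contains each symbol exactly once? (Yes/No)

Yes

No period or room among the givens repeats a symbol, and propagating forced cells runs into no contradiction.
One valid completion exists (for instance, mi do la re sol fa / la re sol fa mi do / do mi re la fa sol / sol fa do mi la re / fa sol mi do re la / re la fa sol do mi).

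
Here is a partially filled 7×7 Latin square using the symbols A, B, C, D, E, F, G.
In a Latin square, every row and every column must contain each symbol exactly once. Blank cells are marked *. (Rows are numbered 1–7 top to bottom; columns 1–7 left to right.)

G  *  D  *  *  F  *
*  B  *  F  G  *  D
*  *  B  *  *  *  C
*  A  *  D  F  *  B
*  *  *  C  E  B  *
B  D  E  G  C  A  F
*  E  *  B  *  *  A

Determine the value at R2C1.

Row 1, column 2: row 1 has {D, F, G} and column 2 has {A, B, D, E}, leaving only C.
Row 1, column 7: row 1 has {C, D, F, G} and column 7 has {A, B, C, D, F}, leaving only E.
Row 1, column 4: row 1 has {C, D, E, F, G} and column 4 has {B, C, D, F, G}, leaving only A.
Row 1, column 5: row 1 has {A, C, D, E, F, G} and column 5 has {C, E, F, G}, leaving only B.
Row 3, column 4: row 3 has {B, C} and column 4 has {A, B, C, D, F, G}, leaving only E.
Row 5, column 7: row 5 has {B, C, E} and column 7 has {A, B, C, D, E, F}, leaving only G.
Row 5, column 2: row 5 has {B, C, E, G} and column 2 has {A, B, C, D, E}, leaving only F.
Row 3, column 2: row 3 has {B, C, E} and column 2 has {A, B, C, D, E, F}, leaving only G.
Row 3, column 6: row 3 has {B, C, E, G} and column 6 has {A, B, F}, leaving only D.
Row 3, column 5: row 3 has {B, C, D, E, G} and column 5 has {B, C, E, F, G}, leaving only A.
Row 3, column 1: row 3 has {A, B, C, D, E, G} and column 1 has {B, G}, leaving only F.
Row 5, column 3: row 5 has {B, C, E, F, G} and column 3 has {B, D, E}, leaving only A.
Row 2, column 3: row 2 has {B, D, F, G} and column 3 has {A, B, D, E}, leaving only C.
Row 2, column 6: row 2 has {B, C, D, F, G} and column 6 has {A, B, D, F}, leaving only E.
Row 2 already has {B, C, D, E, F, G} and column 1 already has {B, F, G}, so row 2, column 1 must be A.

A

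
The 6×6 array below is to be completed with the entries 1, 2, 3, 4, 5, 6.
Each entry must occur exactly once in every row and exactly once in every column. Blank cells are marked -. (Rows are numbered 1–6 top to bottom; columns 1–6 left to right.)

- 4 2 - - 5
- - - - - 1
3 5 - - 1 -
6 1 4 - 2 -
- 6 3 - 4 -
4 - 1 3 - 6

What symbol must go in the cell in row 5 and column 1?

Row 1, column 1: row 1 has {2, 4, 5} and column 1 has {3, 4, 6}, leaving only 1.
Row 1, column 4: row 1 has {1, 2, 4, 5} and column 4 has {3}, leaving only 6.
Row 1, column 5: row 1 has {1, 2, 4, 5, 6} and column 5 has {1, 2, 4}, leaving only 3.
Row 3, column 3: row 3 has {1, 3, 5} and column 3 has {1, 2, 3, 4}, leaving only 6.
Row 2, column 3: row 2 has {1} and column 3 has {1, 2, 3, 4, 6}, leaving only 5.
Row 2, column 1: row 2 has {1, 5} and column 1 has {1, 3, 4, 6}, leaving only 2.
Row 5 already has {3, 4, 6} and column 1 already has {1, 2, 3, 4, 6}, so row 5, column 1 must be 5.

5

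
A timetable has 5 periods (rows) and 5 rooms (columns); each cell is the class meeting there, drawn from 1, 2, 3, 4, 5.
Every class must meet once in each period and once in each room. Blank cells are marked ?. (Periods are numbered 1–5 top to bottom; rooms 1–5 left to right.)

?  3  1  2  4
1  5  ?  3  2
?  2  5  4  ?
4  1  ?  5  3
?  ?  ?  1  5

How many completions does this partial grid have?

1

Period 1, room 1: eliminating its period and room leaves {5}.
Period 2, room 3: eliminating its period and room leaves {4}.
Period 3, room 1: eliminating its period and room leaves {3}.
Period 3, room 5: eliminating its period and room leaves {1}.
Period 4, room 3: eliminating its period and room leaves {2}.
Period 5, room 1: eliminating its period and room leaves {2, 3}.
Period 5, room 2: eliminating its period and room leaves {4}.
Period 5, room 3: eliminating its period and room leaves {2, 3, 4}.
Only one assignment across all blanks avoids any period or room repeat, giving 1 completion.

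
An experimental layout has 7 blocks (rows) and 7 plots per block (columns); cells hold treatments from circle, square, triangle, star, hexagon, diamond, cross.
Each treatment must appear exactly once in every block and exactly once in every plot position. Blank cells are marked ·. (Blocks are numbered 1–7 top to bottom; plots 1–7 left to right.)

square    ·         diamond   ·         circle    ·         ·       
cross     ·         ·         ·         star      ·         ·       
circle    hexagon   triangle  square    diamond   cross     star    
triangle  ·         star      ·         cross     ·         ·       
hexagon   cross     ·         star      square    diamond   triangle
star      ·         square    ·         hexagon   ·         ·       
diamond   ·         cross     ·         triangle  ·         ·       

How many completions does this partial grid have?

Block 1, plot 2: eliminating its block and plot leaves {triangle, star}.
Block 1, plot 4: eliminating its block and plot leaves {triangle, hexagon, cross}.
Block 1, plot 6: eliminating its block and plot leaves {triangle, star, hexagon}.
Block 1, plot 7: eliminating its block and plot leaves {hexagon, cross}.
Block 2, plot 2: eliminating its block and plot leaves {circle, square, triangle, diamond}.
Block 2, plot 3: eliminating its block and plot leaves {circle, hexagon}.
Block 2, plot 4: eliminating its block and plot leaves {circle, triangle, hexagon, diamond}.
Block 2, plot 6: eliminating its block and plot leaves {circle, square, triangle, hexagon}.
Block 2, plot 7: eliminating its block and plot leaves {circle, square, hexagon, diamond}.
Block 4, plot 2: eliminating its block and plot leaves {circle, square, diamond}.
Block 4, plot 4: eliminating its block and plot leaves {circle, hexagon, diamond}.
Block 4, plot 6: eliminating its block and plot leaves {circle, square, hexagon}.
Block 4, plot 7: eliminating its block and plot leaves {circle, square, hexagon, diamond}.
Block 5, plot 3: eliminating its block and plot leaves {circle}.
Block 6, plot 2: eliminating its block and plot leaves {circle, triangle, diamond}.
Block 6, plot 4: eliminating its block and plot leaves {circle, triangle, diamond, cross}.
Block 6, plot 6: eliminating its block and plot leaves {circle, triangle}.
Block 6, plot 7: eliminating its block and plot leaves {circle, diamond, cross}.
Block 7, plot 2: eliminating its block and plot leaves {circle, square, star}.
Block 7, plot 4: eliminating its block and plot leaves {circle, hexagon}.
Block 7, plot 6: eliminating its block and plot leaves {circle, square, star, hexagon}.
Block 7, plot 7: eliminating its block and plot leaves {circle, square, hexagon}.
Enumerating the assignments across these blanks that avoid any block or plot repeat gives 30 completions.

30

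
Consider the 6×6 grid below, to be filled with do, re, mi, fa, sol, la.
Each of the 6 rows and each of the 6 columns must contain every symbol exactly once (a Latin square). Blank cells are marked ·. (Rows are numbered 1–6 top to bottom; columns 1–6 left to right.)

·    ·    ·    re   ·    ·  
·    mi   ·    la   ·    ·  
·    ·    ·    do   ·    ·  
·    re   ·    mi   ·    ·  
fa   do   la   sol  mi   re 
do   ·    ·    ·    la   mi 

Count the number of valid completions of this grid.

Row 1, column 1: eliminating its row and column leaves {mi, sol, la}.
Row 1, column 2: eliminating its row and column leaves {fa, sol, la}.
Row 1, column 3: eliminating its row and column leaves {do, mi, fa, sol}.
Row 1, column 5: eliminating its row and column leaves {do, fa, sol}.
Row 1, column 6: eliminating its row and column leaves {do, fa, sol, la}.
Row 2, column 1: eliminating its row and column leaves {re, sol}.
Row 2, column 3: eliminating its row and column leaves {do, re, fa, sol}.
Row 2, column 5: eliminating its row and column leaves {do, re, fa, sol}.
Row 2, column 6: eliminating its row and column leaves {do, fa, sol}.
Row 3, column 1: eliminating its row and column leaves {re, mi, sol, la}.
Row 3, column 2: eliminating its row and column leaves {fa, sol, la}.
Row 3, column 3: eliminating its row and column leaves {re, mi, fa, sol}.
Row 3, column 5: eliminating its row and column leaves {re, fa, sol}.
Row 3, column 6: eliminating its row and column leaves {fa, sol, la}.
Row 4, column 1: eliminating its row and column leaves {sol, la}.
Row 4, column 3: eliminating its row and column leaves {do, fa, sol}.
Row 4, column 5: eliminating its row and column leaves {do, fa, sol}.
Row 4, column 6: eliminating its row and column leaves {do, fa, sol, la}.
Row 6, column 2: eliminating its row and column leaves {fa, sol}.
Row 6, column 3: eliminating its row and column leaves {re, fa, sol}.
Row 6, column 4: eliminating its row and column leaves {fa}.
Enumerating the assignments across these blanks that avoid any row or column repeat gives 40 completions.

40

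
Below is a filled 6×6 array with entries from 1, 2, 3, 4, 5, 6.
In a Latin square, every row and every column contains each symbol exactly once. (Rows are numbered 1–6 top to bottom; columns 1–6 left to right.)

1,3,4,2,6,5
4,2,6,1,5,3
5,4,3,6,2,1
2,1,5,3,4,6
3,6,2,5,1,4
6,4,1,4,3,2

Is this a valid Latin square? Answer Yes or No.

No

Column 2 contains 4 twice (at rows 3 and 6), so it is not a permutation.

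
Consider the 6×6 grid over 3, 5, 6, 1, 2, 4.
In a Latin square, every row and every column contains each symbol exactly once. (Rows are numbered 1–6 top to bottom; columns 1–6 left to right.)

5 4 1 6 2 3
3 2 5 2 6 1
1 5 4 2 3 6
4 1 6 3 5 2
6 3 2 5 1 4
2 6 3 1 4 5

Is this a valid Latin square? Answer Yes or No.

No

Row 2 contains 2 twice (at columns 2 and 4), so it is not a permutation.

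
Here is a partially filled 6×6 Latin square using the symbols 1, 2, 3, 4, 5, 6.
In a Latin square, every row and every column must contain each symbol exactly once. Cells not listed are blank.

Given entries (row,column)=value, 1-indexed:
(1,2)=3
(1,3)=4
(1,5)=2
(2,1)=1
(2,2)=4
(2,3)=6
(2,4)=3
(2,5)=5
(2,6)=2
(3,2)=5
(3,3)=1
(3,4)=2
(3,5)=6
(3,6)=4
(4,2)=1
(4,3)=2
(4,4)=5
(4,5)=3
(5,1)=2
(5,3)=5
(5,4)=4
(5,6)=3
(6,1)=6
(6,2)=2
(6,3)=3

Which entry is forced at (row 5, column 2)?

Row 5 already has {2, 3, 4, 5} and column 2 already has {1, 2, 3, 4, 5}, so row 5, column 2 must be 6.

6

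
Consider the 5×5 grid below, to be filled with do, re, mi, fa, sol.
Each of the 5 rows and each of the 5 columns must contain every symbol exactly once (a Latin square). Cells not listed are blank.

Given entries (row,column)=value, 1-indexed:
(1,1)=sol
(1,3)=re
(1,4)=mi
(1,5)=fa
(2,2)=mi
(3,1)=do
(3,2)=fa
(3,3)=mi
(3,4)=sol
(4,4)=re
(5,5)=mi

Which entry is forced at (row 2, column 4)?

Row 1, column 2: row 1 has {re, mi, fa, sol} and column 2 has {mi, fa}, leaving only do.
Row 3, column 5: row 3 has {do, mi, fa, sol} and column 5 has {mi, fa}, leaving only re.
Row 4, column 2: row 4 has {re} and column 2 has {do, mi, fa}, leaving only sol.
Row 4, column 5: row 4 has {re, sol} and column 5 has {re, mi, fa}, leaving only do.
Row 2, column 5: row 2 has {mi} and column 5 has {do, re, mi, fa}, leaving only sol.
Row 4, column 3: row 4 has {do, re, sol} and column 3 has {re, mi}, leaving only fa.
Row 2, column 3: row 2 has {mi, sol} and column 3 has {re, mi, fa}, leaving only do.
Row 2 already has {do, mi, sol} and column 4 already has {re, mi, sol}, so row 2, column 4 must be fa.

fa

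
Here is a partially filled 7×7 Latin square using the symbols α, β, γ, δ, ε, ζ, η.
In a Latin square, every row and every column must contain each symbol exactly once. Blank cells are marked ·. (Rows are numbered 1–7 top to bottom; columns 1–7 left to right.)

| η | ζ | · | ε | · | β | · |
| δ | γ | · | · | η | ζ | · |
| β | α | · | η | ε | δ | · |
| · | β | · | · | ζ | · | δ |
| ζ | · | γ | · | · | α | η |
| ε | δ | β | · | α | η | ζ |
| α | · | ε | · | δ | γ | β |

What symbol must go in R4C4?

Row 1, column 5: row 1 has {β, ε, ζ, η} and column 5 has {α, δ, ε, ζ, η}, leaving only γ.
Row 1, column 7: row 1 has {β, γ, ε, ζ, η} and column 7 has {β, δ, ζ, η}, leaving only α.
Row 1, column 3: row 1 has {α, β, γ, ε, ζ, η} and column 3 has {β, γ, ε}, leaving only δ.
Row 2, column 3: row 2 has {γ, δ, ζ, η} and column 3 has {β, γ, δ, ε}, leaving only α.
Row 2, column 4: row 2 has {α, γ, δ, ζ, η} and column 4 has {ε, η}, leaving only β.
Row 2, column 7: row 2 has {α, β, γ, δ, ζ, η} and column 7 has {α, β, δ, ζ, η}, leaving only ε.
Row 3, column 3: row 3 has {α, β, δ, ε, η} and column 3 has {α, β, γ, δ, ε}, leaving only ζ.
Row 3, column 7: row 3 has {α, β, δ, ε, ζ, η} and column 7 has {α, β, δ, ε, ζ, η}, leaving only γ.
Row 4, column 1: row 4 has {β, δ, ζ} and column 1 has {α, β, δ, ε, ζ, η}, leaving only γ.
Row 4 already has {β, γ, δ, ζ} and column 4 already has {β, ε, η}, so row 4, column 4 must be α.

α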